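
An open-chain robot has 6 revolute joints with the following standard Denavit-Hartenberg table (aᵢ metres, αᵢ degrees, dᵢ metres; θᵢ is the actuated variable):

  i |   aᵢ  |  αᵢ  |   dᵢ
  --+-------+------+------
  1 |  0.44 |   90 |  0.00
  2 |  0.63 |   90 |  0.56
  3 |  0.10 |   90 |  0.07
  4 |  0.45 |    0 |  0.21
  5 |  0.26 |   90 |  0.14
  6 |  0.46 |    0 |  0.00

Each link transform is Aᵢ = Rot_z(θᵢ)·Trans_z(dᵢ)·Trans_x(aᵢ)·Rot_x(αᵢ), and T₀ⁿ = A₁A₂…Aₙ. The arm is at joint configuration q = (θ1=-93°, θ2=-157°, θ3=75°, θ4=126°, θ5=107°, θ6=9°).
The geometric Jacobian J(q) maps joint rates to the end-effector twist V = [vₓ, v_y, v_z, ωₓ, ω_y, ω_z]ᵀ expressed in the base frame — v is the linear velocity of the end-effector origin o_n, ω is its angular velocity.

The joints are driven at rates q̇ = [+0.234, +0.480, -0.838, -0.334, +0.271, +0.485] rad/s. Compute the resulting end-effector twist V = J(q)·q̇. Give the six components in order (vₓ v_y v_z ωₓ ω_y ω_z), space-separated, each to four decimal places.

o_n = [0.1399, 0.3133, -0.4709]
J₁: ẑ×o_n = [-0.3133, 0.1399, 0.0000], ω = ẑ
J2: z=[-0.9986, 0.0523, 0.0000] o=[-0.0230, -0.4394, 0.0000] → [-0.0246, -0.4703, -0.7602, -0.9986, 0.0523, 0.0000]
J3: z=[0.0204, 0.3902, 0.9205] o=[-0.5519, 0.1690, -0.2462] → [-0.2205, 0.6415, -0.2670, 0.0204, 0.3902, 0.9205]
J4: z=[0.3050, 0.8744, -0.3774] o=[-0.6457, 0.2252, -0.1918] → [-0.2108, -0.2114, -0.6601, 0.3050, 0.8744, -0.3774]
J5: z=[0.3050, 0.8744, -0.3774] o=[-0.3224, 0.4746, 0.0908] → [-0.5520, -0.0032, -0.4534, 0.3050, 0.8744, -0.3774]
J6: z=[0.7727, 0.0044, 0.6347] o=[-0.1349, 0.4708, -0.1374] → [0.0985, 0.4322, -0.1230, 0.7727, 0.0044, 0.6347]
V = J·q̇ = [0.0682, -0.4512, -0.1032, -0.1409, -0.3548, -0.2058]

0.0682 -0.4512 -0.1032 -0.1409 -0.3548 -0.2058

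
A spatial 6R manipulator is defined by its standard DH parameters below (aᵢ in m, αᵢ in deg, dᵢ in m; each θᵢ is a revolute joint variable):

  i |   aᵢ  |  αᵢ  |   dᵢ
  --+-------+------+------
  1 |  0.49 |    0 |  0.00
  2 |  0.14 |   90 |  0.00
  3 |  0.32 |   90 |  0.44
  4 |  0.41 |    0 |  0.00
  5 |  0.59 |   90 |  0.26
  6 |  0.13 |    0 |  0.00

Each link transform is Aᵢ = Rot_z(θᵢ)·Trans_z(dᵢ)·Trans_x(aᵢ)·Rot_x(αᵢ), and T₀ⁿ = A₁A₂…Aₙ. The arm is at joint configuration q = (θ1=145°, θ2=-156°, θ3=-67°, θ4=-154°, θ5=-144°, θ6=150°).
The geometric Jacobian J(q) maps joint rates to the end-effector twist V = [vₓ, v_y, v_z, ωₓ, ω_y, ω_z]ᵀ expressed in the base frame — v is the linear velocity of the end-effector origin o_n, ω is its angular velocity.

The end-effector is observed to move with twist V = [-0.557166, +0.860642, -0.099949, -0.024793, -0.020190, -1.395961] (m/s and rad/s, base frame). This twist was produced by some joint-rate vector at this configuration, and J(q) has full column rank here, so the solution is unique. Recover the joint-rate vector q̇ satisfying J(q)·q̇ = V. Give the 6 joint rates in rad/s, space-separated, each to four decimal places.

o_n = [-0.6204, -0.3709, -0.2887]
J₁: ẑ×o_n = [0.3709, -0.6204, 0.0000], ω = ẑ
J2: z=[0.0000, 0.0000, 1.0000] o=[-0.4014, 0.2811, 0.0000] → [0.6520, -0.2190, 0.0000, 0.0000, 0.0000, 1.0000]
J3: z=[-0.1908, -0.9816, 0.0000] o=[-0.2640, 0.2543, 0.0000] → [0.2834, -0.0551, -0.2305, -0.1908, -0.9816, 0.0000]
J4: z=[-0.9036, 0.1756, -0.3907] o=[-0.2252, -0.2014, -0.2946] → [-0.0652, 0.1597, 0.2226, -0.9036, 0.1756, -0.3907]
J5: z=[-0.9036, 0.1756, -0.3907] o=[-0.3322, 0.0025, 0.0446] → [-0.2044, -0.1886, 0.3880, -0.9036, 0.1756, -0.3907]
J6: z=[0.4282, 0.3950, -0.8128] o=[-0.5603, -0.4839, -0.3119] → [0.1010, 0.0388, 0.0721, 0.4282, 0.3950, -0.8128]
q̇ = J⁺·V = [-0.8630, -0.5070, 0.0330, 0.6340, -0.6050, 0.0180]

-0.8630 -0.5070 0.0330 0.6340 -0.6050 0.0180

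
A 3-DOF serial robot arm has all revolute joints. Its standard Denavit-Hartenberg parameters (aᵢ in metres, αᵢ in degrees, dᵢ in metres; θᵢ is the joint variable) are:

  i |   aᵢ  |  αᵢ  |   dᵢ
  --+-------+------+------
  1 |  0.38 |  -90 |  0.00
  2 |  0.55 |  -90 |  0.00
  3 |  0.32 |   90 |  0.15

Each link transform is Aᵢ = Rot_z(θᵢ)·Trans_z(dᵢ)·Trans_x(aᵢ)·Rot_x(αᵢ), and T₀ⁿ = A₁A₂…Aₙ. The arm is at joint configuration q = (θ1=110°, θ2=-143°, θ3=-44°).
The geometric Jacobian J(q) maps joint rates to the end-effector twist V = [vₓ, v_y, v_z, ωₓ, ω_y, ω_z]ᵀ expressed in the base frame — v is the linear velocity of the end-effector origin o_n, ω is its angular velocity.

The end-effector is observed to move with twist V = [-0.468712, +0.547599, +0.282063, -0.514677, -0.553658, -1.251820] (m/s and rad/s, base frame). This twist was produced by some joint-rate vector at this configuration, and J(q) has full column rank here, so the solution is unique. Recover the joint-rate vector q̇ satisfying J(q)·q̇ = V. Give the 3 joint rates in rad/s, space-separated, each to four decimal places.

o_n = [-0.1566, -0.2196, 0.5893]
J₁: ẑ×o_n = [0.2196, -0.1566, 0.0000], ω = ẑ
J2: z=[-0.9397, -0.3420, 0.0000] o=[-0.1300, 0.3571, 0.0000] → [-0.2016, 0.5538, 0.5328, -0.9397, -0.3420, 0.0000]
J3: z=[-0.2058, 0.5655, 0.7986] o=[0.0203, -0.0557, 0.3310] → [0.2770, -0.0881, 0.1338, -0.2058, 0.5655, 0.7986]
q̇ = J⁺·V = [-0.7950, 0.6730, -0.5720]

-0.7950 0.6730 -0.5720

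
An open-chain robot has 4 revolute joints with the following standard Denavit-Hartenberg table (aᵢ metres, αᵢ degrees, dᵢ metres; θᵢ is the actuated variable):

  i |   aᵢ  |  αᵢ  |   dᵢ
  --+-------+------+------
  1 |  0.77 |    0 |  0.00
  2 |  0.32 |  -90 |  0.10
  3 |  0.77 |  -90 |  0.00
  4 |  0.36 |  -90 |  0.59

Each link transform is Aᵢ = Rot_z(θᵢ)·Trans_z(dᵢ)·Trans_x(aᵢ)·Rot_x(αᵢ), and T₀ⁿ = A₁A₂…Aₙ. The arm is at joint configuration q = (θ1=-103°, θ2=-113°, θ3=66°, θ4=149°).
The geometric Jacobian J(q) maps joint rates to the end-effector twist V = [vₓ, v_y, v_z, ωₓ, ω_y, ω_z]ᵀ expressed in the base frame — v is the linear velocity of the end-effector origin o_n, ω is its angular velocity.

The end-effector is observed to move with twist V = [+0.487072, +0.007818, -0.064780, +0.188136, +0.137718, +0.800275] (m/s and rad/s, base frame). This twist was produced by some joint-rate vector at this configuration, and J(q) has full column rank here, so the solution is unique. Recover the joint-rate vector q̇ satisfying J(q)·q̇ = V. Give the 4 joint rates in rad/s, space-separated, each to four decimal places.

0.9660 -0.1340 -0.2220 0.0780

o_n = [-0.0389, -0.6187, -0.5615]
J₁: ẑ×o_n = [0.6187, -0.0389, 0.0000], ω = ẑ
J2: z=[0.0000, 0.0000, 1.0000] o=[-0.1732, -0.7503, 0.0000] → [-0.1316, 0.1343, 0.0000, 0.0000, 0.0000, 1.0000]
J3: z=[-0.5878, -0.8090, 0.0000] o=[-0.4321, -0.5622, 0.1000] → [0.5352, -0.3888, 0.3513, -0.5878, -0.8090, 0.0000]
J4: z=[0.7391, -0.5370, -0.4067] o=[-0.6855, -0.3781, -0.6034] → [-0.1204, -0.2940, 0.1694, 0.7391, -0.5370, -0.4067]
q̇ = J⁺·V = [0.9660, -0.1340, -0.2220, 0.0780]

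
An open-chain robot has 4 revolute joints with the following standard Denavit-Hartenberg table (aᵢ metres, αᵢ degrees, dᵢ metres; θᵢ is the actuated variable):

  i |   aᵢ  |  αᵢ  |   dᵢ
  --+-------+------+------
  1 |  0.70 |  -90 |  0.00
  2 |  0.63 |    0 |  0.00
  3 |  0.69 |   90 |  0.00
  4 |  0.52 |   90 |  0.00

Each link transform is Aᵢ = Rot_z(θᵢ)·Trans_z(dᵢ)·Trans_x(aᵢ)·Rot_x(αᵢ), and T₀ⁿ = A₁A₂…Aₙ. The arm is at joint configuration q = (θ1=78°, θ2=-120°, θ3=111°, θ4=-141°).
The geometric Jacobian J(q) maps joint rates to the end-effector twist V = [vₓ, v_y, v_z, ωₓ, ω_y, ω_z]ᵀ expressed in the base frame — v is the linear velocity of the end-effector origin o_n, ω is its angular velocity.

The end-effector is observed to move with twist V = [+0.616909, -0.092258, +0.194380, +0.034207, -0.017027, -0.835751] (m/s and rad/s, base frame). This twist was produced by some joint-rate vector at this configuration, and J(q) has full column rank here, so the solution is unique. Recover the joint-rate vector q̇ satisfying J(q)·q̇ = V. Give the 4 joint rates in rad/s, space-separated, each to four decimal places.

-0.8960 0.5740 -0.6110 0.0610

o_n = [0.4588, 0.5847, 0.5903]
J₁: ẑ×o_n = [-0.5847, 0.4588, 0.0000], ω = ẑ
J2: z=[-0.9781, 0.2079, 0.0000] o=[0.1455, 0.6847, 0.0000] → [0.1227, 0.5774, 0.0326, -0.9781, 0.2079, 0.0000]
J3: z=[-0.9781, 0.2079, 0.0000] o=[0.0800, 0.3766, 0.5456] → [0.0093, 0.0437, -0.2824, -0.9781, 0.2079, 0.0000]
J4: z=[-0.0325, -0.1530, 0.9877] o=[0.2217, 1.0432, 0.6535] → [0.4625, 0.2321, 0.0512, -0.0325, -0.1530, 0.9877]
q̇ = J⁺·V = [-0.8960, 0.5740, -0.6110, 0.0610]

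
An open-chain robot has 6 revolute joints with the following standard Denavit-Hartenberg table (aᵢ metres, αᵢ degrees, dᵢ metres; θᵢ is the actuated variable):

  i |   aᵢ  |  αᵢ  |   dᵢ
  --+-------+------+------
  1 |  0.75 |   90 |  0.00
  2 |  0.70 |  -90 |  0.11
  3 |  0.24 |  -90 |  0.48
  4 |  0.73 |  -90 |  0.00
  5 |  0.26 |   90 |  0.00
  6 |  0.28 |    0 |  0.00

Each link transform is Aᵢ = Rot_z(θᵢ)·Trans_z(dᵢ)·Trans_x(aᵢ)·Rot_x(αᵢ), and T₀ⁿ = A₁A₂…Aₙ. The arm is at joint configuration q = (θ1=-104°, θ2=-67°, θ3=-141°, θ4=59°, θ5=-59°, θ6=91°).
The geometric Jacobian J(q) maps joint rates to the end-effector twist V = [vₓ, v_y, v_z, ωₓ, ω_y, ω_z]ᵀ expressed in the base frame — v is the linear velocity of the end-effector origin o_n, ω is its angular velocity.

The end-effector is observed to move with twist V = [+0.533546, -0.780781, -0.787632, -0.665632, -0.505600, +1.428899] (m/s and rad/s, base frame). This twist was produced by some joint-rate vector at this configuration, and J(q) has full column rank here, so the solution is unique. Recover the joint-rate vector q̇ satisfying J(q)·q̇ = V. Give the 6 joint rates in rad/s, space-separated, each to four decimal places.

o_n = [-0.6809, -0.4197, -0.6109]
J₁: ẑ×o_n = [0.4197, -0.6809, 0.0000], ω = ẑ
J2: z=[-0.9703, 0.2419, 0.0000] o=[-0.1814, -0.7277, 0.0000] → [-0.1478, -0.5928, -0.1780, -0.9703, 0.2419, 0.0000]
J3: z=[-0.2227, -0.8932, 0.3907] o=[-0.3543, -0.9665, -0.6444] → [-0.2435, -0.1202, -0.4135, -0.2227, -0.8932, 0.3907]
J4: z=[-0.8135, -0.0506, -0.5793] o=[-0.5902, -1.2880, -0.2851] → [0.5194, -0.2125, -0.7109, -0.8135, -0.0506, -0.5793]
J5: z=[0.5751, 0.0770, -0.8144] o=[-0.6528, -0.5611, -0.2606] → [0.0881, 0.2244, 0.0834, 0.5751, 0.0770, -0.8144]
J6: z=[-0.3455, -0.8796, -0.3271] o=[-0.8456, -0.4390, -0.3853] → [0.2048, -0.1318, 0.1382, -0.3455, -0.8796, -0.3271]
q̇ = J⁺·V = [0.9450, -0.3380, 0.6430, 0.6880, -0.6670, -0.2690]

0.9450 -0.3380 0.6430 0.6880 -0.6670 -0.2690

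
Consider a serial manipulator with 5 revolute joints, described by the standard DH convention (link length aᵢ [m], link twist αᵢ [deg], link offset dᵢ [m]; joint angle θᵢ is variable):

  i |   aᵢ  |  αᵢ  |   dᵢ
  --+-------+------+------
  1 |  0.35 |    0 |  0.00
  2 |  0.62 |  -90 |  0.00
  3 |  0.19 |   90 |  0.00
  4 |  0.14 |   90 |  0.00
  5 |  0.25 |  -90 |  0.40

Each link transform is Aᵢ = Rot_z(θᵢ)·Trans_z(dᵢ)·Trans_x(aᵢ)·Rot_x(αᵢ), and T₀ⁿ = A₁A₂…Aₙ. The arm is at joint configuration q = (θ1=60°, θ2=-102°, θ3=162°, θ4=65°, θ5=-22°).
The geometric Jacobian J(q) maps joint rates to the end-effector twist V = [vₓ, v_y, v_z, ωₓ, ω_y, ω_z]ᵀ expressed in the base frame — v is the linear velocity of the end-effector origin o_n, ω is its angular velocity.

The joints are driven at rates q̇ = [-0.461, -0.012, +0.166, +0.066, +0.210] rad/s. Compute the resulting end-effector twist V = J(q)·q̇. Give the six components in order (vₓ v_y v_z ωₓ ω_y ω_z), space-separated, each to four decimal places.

o_n = [0.2250, 0.4840, -0.1302]
J₁: ẑ×o_n = [-0.4840, 0.2250, 0.0000], ω = ẑ
J2: z=[0.0000, 0.0000, 1.0000] o=[0.1750, 0.3031, 0.0000] → [-0.1809, 0.0500, 0.0000, 0.0000, 0.0000, 1.0000]
J3: z=[0.6691, 0.7431, 0.0000] o=[0.6357, -0.1118, 0.0000] → [-0.0968, 0.0871, 0.7039, 0.6691, 0.7431, 0.0000]
J4: z=[0.2296, -0.2068, -0.9511] o=[0.5015, 0.0092, -0.0587] → [0.4664, 0.2793, 0.0519, 0.2296, -0.2068, -0.9511]
J5: z=[-0.9233, 0.2627, -0.2801] o=[0.5445, 0.1411, -0.0770] → [0.0821, 0.0403, -0.2327, -0.9233, 0.2627, -0.2801]
V = J·q̇ = [0.2572, -0.0630, 0.0714, -0.0677, 0.1649, -0.5946]

0.2572 -0.0630 0.0714 -0.0677 0.1649 -0.5946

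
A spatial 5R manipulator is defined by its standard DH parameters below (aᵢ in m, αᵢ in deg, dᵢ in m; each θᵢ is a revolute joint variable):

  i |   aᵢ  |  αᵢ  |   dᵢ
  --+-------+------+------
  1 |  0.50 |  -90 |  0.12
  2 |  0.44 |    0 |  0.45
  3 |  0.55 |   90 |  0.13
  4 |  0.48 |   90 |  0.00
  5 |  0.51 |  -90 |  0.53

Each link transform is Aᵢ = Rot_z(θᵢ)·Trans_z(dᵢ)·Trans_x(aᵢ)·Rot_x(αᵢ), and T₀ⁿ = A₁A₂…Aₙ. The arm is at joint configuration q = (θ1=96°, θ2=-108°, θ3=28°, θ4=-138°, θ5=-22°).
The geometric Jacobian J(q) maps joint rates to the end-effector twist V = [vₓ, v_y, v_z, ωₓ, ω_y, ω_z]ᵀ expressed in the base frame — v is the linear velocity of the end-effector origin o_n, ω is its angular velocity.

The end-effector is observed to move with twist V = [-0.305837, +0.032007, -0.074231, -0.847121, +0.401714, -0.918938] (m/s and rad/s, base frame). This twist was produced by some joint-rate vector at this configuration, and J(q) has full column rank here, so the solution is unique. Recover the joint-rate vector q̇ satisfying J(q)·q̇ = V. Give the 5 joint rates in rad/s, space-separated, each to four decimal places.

o_n = [-0.3828, 0.4255, 0.0003]
J₁: ẑ×o_n = [-0.4255, -0.3828, 0.0000], ω = ẑ
J2: z=[-0.9945, -0.1045, 0.0000] o=[-0.0523, 0.4973, 0.1200] → [0.0125, -0.1190, 0.0369, -0.9945, -0.1045, 0.0000]
J3: z=[-0.9945, -0.1045, 0.0000] o=[-0.4856, 0.3150, 0.5385] → [0.0563, -0.5352, -0.0991, -0.9945, -0.1045, 0.0000]
J4: z=[0.1029, -0.9794, 0.1736] o=[-0.6249, 0.3964, 1.0801] → [1.0525, 0.1532, 0.2400, 0.1029, -0.9794, 0.1736]
J5: z=[-0.7269, -0.1932, -0.6590] o=[-0.2990, 0.3684, 0.7288] → [0.1784, -0.4743, -0.0577, -0.7269, -0.1932, -0.6590]
q̇ = J⁺·V = [-0.4850, 0.9590, -0.5390, -0.5560, 0.5120]

-0.4850 0.9590 -0.5390 -0.5560 0.5120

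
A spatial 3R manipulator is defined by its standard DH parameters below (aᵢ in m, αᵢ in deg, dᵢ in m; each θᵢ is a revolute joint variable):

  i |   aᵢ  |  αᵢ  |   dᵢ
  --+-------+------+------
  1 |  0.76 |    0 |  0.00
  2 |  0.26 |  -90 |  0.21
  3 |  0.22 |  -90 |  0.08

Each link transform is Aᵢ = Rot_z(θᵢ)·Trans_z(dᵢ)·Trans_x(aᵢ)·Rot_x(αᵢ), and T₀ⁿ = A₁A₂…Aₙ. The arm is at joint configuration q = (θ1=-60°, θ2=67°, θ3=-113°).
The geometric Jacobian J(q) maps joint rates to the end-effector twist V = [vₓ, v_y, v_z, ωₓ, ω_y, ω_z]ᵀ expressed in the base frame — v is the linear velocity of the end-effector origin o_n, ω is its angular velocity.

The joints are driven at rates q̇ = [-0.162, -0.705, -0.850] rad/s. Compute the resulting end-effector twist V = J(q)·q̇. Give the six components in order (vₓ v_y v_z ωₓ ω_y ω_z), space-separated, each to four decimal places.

-0.1902 -0.2239 -0.0731 0.1036 -0.8437 -0.8670

o_n = [0.5430, -0.5576, 0.4125]
J₁: ẑ×o_n = [0.5576, 0.5430, -0.0000], ω = ẑ
J2: z=[0.0000, 0.0000, 1.0000] o=[0.3800, -0.6582, 0.0000] → [-0.1006, 0.1630, 0.0000, 0.0000, 0.0000, 1.0000]
J3: z=[-0.1219, 0.9925, 0.0000] o=[0.6381, -0.6265, 0.2100] → [0.2010, 0.0247, 0.0860, -0.1219, 0.9925, 0.0000]
V = J·q̇ = [-0.1902, -0.2239, -0.0731, 0.1036, -0.8437, -0.8670]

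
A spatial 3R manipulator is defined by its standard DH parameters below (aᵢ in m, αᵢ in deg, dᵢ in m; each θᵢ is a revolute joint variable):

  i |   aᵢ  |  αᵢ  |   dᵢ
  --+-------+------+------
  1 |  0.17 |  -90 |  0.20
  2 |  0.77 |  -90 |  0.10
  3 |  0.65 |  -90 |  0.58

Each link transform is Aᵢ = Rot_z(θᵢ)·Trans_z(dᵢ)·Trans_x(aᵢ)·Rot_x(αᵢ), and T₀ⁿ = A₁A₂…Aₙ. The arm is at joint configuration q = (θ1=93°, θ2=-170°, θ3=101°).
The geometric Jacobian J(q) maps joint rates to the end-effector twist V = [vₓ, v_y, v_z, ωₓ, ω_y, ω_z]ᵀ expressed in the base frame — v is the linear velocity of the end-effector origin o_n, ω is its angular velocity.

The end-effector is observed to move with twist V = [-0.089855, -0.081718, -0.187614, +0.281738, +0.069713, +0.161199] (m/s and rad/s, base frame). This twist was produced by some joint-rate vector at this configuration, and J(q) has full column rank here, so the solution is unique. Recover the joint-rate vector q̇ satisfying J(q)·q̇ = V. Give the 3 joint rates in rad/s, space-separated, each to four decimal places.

o_n = [0.5564, -0.3368, 0.8834]
J₁: ẑ×o_n = [0.3368, 0.5564, -0.0000], ω = ẑ
J2: z=[-0.9986, -0.0523, 0.0000] o=[-0.0089, 0.1698, 0.2000] → [-0.0358, 0.6824, 0.5354, -0.9986, -0.0523, 0.0000]
J3: z=[-0.0091, 0.1734, 0.9848] o=[-0.0691, -0.5927, 0.3337] → [-0.1567, 0.6210, -0.1108, -0.0091, 0.1734, 0.9848]
q̇ = J⁺·V = [-0.1500, -0.2850, 0.3160]

-0.1500 -0.2850 0.3160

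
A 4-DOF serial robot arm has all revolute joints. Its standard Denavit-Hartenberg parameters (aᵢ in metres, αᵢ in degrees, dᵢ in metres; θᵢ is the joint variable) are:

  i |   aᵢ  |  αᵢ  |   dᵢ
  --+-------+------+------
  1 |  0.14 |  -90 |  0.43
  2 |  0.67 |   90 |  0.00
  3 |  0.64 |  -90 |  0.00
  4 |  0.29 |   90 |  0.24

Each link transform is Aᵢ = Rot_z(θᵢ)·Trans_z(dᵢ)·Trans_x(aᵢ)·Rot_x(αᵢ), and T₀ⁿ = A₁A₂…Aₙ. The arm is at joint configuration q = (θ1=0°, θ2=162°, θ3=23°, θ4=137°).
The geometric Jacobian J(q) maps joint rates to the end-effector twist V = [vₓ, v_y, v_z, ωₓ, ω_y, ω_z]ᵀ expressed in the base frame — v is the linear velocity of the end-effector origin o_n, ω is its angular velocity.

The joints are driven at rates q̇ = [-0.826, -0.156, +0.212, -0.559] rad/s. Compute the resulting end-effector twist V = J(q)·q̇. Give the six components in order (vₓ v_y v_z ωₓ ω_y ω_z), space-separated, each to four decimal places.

0.2828 0.8038 -0.0467 -0.1422 -0.6706 -1.0951

o_n = [-0.8438, 0.3881, 0.3183]
J₁: ẑ×o_n = [-0.3881, -0.8438, 0.0000], ω = ẑ
J2: z=[0.0000, 1.0000, 0.0000] o=[0.1400, 0.0000, 0.4300] → [-0.1117, -0.0000, 0.9838, 0.0000, 1.0000, 0.0000]
J3: z=[0.3090, 0.0000, -0.9511] o=[-0.4972, 0.0000, 0.2230] → [0.3691, 0.3001, 0.1199, 0.3090, 0.0000, -0.9511]
J4: z=[0.3716, 0.9205, 0.1207] o=[-1.0575, 0.2501, 0.0409] → [0.2387, -0.0773, -0.1455, 0.3716, 0.9205, 0.1207]
V = J·q̇ = [0.2828, 0.8038, -0.0467, -0.1422, -0.6706, -1.0951]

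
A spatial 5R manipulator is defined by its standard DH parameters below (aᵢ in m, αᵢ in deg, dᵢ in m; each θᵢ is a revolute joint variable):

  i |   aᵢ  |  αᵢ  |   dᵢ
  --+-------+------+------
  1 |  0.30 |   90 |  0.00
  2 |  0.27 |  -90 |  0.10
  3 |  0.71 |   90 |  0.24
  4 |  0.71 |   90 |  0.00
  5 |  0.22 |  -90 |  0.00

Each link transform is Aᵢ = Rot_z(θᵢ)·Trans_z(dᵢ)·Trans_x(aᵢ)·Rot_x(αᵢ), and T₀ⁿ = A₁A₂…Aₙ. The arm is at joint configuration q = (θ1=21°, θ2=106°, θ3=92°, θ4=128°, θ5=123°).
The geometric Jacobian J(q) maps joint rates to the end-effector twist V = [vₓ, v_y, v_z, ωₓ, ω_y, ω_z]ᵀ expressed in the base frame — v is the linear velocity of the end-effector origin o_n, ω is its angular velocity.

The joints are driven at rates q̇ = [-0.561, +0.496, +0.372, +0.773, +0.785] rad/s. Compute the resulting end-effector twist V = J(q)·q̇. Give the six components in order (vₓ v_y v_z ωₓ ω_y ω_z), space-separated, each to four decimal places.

0.4102 0.2335 -0.4952 -1.0143 -0.2295 -0.0749

o_n = [-0.5571, 0.0570, 0.2308]
J₁: ẑ×o_n = [-0.0570, -0.5571, 0.0000], ω = ẑ
J2: z=[0.3584, -0.9336, 0.0000] o=[0.2801, 0.1075, 0.0000] → [-0.2155, -0.0827, -0.7997, 0.3584, -0.9336, 0.0000]
J3: z=[-0.8974, -0.3445, -0.2756] o=[0.2464, -0.0125, 0.2595] → [0.0291, 0.1957, -0.3392, -0.8974, -0.3445, -0.2756]
J4: z=[-0.2697, -0.0661, 0.9607] o=[-0.2169, 0.5697, 0.1696] → [0.4885, -0.3103, 0.1158, -0.2697, -0.0661, 0.9607]
J5: z=[-0.8277, 0.5259, -0.1961] o=[-0.5663, -0.0324, 0.0300] → [0.1231, 0.1644, -0.0788, -0.8277, 0.5259, -0.1961]
V = J·q̇ = [0.4102, 0.2335, -0.4952, -1.0143, -0.2295, -0.0749]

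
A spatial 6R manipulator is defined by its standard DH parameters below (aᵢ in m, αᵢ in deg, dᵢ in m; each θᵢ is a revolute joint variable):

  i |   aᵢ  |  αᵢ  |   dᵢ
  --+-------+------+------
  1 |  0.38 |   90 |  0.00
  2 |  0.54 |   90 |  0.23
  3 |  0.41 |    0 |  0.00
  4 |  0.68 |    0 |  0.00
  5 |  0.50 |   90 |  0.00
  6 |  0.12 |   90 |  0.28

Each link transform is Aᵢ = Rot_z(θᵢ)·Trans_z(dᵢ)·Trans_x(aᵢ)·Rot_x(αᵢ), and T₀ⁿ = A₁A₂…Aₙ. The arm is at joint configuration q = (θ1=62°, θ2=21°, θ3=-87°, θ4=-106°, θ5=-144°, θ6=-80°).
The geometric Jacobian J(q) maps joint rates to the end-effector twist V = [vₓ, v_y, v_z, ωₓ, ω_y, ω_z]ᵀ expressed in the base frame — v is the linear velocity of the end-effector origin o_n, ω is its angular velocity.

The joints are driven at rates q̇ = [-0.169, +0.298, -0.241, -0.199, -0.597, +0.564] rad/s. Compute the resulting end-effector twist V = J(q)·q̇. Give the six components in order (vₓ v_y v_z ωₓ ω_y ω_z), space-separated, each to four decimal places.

-0.1880 -0.0038 0.1027 -0.2732 -0.0426 0.8781

o_n = [0.3010, 0.7380, 0.2851]
J₁: ẑ×o_n = [-0.7380, 0.3010, 0.0000], ω = ẑ
J2: z=[0.8829, -0.4695, 0.0000] o=[0.1784, 0.3355, 0.0000] → [-0.1339, -0.2517, 0.4130, 0.8829, -0.4695, 0.0000]
J3: z=[0.1682, 0.3164, -0.9336] o=[0.6182, 0.6727, 0.1935] → [0.0900, 0.2807, 0.1113, 0.1682, 0.3164, -0.9336]
J4: z=[0.1682, 0.3164, -0.9336] o=[0.2660, 0.8826, 0.2012] → [-0.1084, -0.0468, -0.0354, 0.1682, 0.3164, -0.9336]
J5: z=[0.1682, 0.3164, -0.9336] o=[0.1107, 0.2646, -0.0362] → [0.5437, -0.2317, 0.0194, 0.1682, 0.3164, -0.9336]
J6: z=[-0.6415, 0.7542, 0.1400] o=[0.4849, 0.5523, 0.1287] → [0.0920, 0.0746, 0.0195, -0.6415, 0.7542, 0.1400]
V = J·q̇ = [-0.1880, -0.0038, 0.1027, -0.2732, -0.0426, 0.8781]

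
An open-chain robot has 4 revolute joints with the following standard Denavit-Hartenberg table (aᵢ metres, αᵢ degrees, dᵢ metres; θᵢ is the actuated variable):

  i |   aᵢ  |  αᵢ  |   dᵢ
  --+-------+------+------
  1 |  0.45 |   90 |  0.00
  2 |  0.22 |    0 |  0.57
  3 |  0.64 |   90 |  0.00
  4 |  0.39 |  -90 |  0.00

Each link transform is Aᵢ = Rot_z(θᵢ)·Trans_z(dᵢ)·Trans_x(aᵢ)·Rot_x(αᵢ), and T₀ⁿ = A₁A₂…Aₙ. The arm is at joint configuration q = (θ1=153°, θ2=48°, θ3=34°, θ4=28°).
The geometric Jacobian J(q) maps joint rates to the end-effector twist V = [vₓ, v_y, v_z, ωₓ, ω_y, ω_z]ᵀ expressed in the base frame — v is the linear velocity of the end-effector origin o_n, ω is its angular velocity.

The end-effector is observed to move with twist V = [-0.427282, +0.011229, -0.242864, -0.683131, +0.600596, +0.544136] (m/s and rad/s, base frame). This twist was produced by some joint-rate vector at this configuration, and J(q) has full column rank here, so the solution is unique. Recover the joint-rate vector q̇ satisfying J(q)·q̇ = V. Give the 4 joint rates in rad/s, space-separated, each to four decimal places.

o_n = [-0.3123, 1.0043, 1.1383]
J₁: ẑ×o_n = [-1.0043, -0.3123, 0.0000], ω = ẑ
J2: z=[0.4540, 0.8910, 0.0000] o=[-0.4010, 0.2043, 0.0000] → [1.0142, -0.5168, 0.2842, 0.4540, 0.8910, 0.0000]
J3: z=[0.4540, 0.8910, 0.0000] o=[-0.2733, 0.7790, 0.1635] → [0.8685, -0.4425, 0.1370, 0.4540, 0.8910, 0.0000]
J4: z=[-0.8823, 0.4496, -0.1392] o=[-0.3527, 0.8194, 0.7973] → [0.1790, 0.2952, -0.1813, -0.8823, 0.4496, -0.1392]
q̇ = J⁺·V = [0.6680, -0.7630, 0.9880, 0.8900]

0.6680 -0.7630 0.9880 0.8900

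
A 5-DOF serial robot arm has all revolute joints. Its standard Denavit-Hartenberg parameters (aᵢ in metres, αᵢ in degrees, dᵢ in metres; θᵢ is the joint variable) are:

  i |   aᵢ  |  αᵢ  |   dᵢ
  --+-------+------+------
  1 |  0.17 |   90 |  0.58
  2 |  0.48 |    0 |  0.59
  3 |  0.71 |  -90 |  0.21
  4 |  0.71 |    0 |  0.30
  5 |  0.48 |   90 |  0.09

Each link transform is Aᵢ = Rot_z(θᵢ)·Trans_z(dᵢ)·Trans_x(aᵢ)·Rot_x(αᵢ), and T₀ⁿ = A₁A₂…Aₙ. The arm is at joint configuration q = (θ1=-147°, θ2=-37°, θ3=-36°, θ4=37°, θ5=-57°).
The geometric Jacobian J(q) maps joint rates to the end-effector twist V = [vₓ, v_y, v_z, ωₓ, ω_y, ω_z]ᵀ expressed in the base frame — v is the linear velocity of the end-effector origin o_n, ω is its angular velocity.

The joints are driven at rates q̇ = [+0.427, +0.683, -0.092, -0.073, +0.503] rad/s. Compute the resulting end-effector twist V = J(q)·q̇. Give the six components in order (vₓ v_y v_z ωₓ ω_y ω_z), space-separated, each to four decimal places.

-0.7293 -1.3844 0.6835 -0.6668 0.2717 0.5527

o_n = [-1.4930, -0.3294, -1.2474]
J₁: ẑ×o_n = [0.3294, -1.4930, 0.0000], ω = ẑ
J2: z=[-0.5446, 0.8387, 0.0000] o=[-0.1426, -0.0926, 0.5800] → [-1.5326, -0.9953, 1.2615, -0.5446, 0.8387, 0.0000]
J3: z=[-0.5446, 0.8387, 0.0000] o=[-0.7854, 0.1934, 0.2911] → [-1.2903, -0.8380, 0.8782, -0.5446, 0.8387, 0.0000]
J4: z=[-0.8020, -0.5208, 0.2924] o=[-1.0739, 0.2565, -0.3878] → [0.6190, -0.8119, 0.2516, -0.8020, -0.5208, 0.2924]
J5: z=[-0.8020, -0.5208, 0.2924] o=[-1.2208, -0.3484, -0.8424] → [0.2054, -0.4044, -0.1570, -0.8020, -0.5208, 0.2924]
V = J·q̇ = [-0.7293, -1.3844, 0.6835, -0.6668, 0.2717, 0.5527]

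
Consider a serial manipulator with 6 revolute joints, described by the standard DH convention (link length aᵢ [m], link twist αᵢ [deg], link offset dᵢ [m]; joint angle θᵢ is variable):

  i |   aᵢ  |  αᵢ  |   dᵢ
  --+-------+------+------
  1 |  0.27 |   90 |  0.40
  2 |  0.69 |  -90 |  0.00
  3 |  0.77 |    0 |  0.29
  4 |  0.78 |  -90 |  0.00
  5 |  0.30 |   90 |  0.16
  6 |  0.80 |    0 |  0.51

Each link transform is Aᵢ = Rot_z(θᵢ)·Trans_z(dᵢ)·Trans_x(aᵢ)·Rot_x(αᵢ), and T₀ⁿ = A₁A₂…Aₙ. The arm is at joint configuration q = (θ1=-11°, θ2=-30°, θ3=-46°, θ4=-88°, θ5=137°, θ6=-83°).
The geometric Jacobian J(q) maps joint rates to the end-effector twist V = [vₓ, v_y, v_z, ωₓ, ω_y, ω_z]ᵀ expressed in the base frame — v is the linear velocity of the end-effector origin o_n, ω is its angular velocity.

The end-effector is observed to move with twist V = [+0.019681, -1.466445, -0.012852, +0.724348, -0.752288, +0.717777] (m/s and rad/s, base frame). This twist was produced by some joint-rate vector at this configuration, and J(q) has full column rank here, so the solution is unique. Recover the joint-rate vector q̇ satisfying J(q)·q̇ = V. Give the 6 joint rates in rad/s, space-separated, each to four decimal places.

o_n = [0.1139, -0.7512, -0.0003]
J₁: ẑ×o_n = [0.7512, 0.1139, -0.0000], ω = ẑ
J2: z=[-0.1908, -0.9816, 0.0000] o=[0.2650, -0.0515, 0.4000] → [0.3929, -0.0764, -0.0148, -0.1908, -0.9816, 0.0000]
J3: z=[0.4908, -0.0954, 0.8660] o=[0.8516, -0.1655, 0.0550] → [0.5124, -0.6117, -0.3578, 0.4908, -0.0954, 0.8660]
J4: z=[0.4908, -0.0954, 0.8660] o=[1.3430, -0.8253, 0.0387] → [-0.0605, -1.0453, -0.0809, 0.4908, -0.0954, 0.8660]
J5: z=[0.4790, -0.8008, -0.3597] o=[0.7753, -1.2865, 0.3096] → [0.4407, 0.3863, -0.2732, 0.4790, -0.8008, -0.3597]
J6: z=[-0.8553, -0.3335, -0.3965] o=[0.9112, -1.2654, -0.0013] → [0.2036, 0.3170, -0.7057, -0.8553, -0.3335, -0.3965]
q̇ = J⁺·V = [-0.7030, 0.9290, 0.7580, 0.6240, -0.2070, -0.3770]

-0.7030 0.9290 0.7580 0.6240 -0.2070 -0.3770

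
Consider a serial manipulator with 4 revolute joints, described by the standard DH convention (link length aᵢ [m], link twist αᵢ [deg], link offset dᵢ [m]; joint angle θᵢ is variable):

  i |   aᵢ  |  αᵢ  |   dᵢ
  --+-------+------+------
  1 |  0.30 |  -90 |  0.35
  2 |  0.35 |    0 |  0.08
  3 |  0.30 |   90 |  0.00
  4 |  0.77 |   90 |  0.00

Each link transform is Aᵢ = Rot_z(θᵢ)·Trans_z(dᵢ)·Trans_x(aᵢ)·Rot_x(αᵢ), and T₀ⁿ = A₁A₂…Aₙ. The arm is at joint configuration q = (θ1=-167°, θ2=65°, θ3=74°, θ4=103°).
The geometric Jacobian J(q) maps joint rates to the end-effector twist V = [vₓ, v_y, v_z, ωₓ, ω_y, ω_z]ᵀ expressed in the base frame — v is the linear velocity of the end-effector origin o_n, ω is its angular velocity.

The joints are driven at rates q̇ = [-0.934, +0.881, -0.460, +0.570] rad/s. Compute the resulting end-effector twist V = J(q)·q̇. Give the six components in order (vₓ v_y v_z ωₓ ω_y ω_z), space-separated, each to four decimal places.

o_n = [-0.1564, -0.8882, -0.0504]
J₁: ẑ×o_n = [0.8882, -0.1564, 0.0000], ω = ẑ
J2: z=[0.2250, -0.9744, 0.0000] o=[-0.2923, -0.0675, 0.3500] → [0.3901, 0.0901, -0.0522, 0.2250, -0.9744, 0.0000]
J3: z=[0.2250, -0.9744, 0.0000] o=[-0.4184, -0.1787, 0.0328] → [0.0810, 0.0187, 0.0957, 0.2250, -0.9744, 0.0000]
J4: z=[-0.6392, -0.1476, -0.7547] o=[-0.1978, -0.1278, -0.1640] → [-0.5907, 0.0414, 0.4922, -0.6392, -0.1476, -0.7547]
V = J·q̇ = [-0.8599, 0.2404, 0.1905, -0.2697, -0.4943, -1.3642]

-0.8599 0.2404 0.1905 -0.2697 -0.4943 -1.3642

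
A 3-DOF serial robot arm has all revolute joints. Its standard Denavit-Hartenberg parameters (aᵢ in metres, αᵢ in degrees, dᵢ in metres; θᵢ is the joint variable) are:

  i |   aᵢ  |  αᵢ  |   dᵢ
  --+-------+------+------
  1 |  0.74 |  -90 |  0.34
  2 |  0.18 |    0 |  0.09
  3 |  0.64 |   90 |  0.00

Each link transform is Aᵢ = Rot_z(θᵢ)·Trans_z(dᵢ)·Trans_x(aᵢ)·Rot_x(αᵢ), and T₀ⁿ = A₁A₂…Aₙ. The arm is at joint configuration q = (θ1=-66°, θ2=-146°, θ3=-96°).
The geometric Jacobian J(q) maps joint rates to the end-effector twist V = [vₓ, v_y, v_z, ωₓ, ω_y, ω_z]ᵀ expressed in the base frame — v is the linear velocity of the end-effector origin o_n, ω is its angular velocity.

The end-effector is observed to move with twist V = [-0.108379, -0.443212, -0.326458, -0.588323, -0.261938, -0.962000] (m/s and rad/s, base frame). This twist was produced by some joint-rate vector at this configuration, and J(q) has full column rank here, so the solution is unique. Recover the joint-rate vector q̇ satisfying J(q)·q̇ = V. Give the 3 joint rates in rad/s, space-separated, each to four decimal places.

o_n = [0.2003, -0.2286, -0.1244]
J₁: ẑ×o_n = [0.2286, 0.2003, -0.0000], ω = ẑ
J2: z=[0.9135, 0.4067, 0.0000] o=[0.3010, -0.6760, 0.3400] → [-0.1889, 0.4243, 0.4497, 0.9135, 0.4067, 0.0000]
J3: z=[0.9135, 0.4067, 0.0000] o=[0.3225, -0.5031, 0.4407] → [-0.2298, 0.5162, 0.3005, 0.9135, 0.4067, 0.0000]
q̇ = J⁺·V = [-0.9620, -0.8910, 0.2470]

-0.9620 -0.8910 0.2470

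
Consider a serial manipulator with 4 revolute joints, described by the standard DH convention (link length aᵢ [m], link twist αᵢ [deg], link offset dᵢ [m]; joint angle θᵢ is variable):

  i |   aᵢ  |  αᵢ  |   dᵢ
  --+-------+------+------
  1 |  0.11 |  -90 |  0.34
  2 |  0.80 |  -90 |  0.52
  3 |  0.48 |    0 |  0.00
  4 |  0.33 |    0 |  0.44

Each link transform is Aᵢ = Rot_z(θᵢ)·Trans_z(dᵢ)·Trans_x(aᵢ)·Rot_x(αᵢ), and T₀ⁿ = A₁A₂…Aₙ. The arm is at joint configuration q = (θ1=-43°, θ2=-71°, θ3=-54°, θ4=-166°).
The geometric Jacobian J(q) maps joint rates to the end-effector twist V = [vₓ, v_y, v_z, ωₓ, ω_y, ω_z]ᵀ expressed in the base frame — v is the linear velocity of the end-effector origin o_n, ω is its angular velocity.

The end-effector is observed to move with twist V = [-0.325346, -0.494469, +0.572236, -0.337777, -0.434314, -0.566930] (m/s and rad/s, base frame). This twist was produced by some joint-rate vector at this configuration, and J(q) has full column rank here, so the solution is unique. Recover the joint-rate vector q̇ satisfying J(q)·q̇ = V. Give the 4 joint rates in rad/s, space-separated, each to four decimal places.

-0.5500 -0.5480 0.5630 -0.5110

o_n = [1.0570, -0.0337, 0.9809]
J₁: ẑ×o_n = [0.0337, 1.0570, -0.0000], ω = ẑ
J2: z=[0.6820, 0.7314, 0.0000] o=[0.0804, -0.0750, 0.3400] → [0.4687, -0.4371, -0.6860, 0.6820, 0.7314, 0.0000]
J3: z=[0.6915, -0.6448, -0.3256] o=[0.6256, 0.1277, 1.0964] → [0.0219, -0.0606, 0.1666, 0.6915, -0.6448, -0.3256]
J4: z=[0.6915, -0.6448, -0.3256] o=[0.9576, 0.3490, 1.3632] → [0.1219, 0.2320, -0.2006, 0.6915, -0.6448, -0.3256]
q̇ = J⁺·V = [-0.5500, -0.5480, 0.5630, -0.5110]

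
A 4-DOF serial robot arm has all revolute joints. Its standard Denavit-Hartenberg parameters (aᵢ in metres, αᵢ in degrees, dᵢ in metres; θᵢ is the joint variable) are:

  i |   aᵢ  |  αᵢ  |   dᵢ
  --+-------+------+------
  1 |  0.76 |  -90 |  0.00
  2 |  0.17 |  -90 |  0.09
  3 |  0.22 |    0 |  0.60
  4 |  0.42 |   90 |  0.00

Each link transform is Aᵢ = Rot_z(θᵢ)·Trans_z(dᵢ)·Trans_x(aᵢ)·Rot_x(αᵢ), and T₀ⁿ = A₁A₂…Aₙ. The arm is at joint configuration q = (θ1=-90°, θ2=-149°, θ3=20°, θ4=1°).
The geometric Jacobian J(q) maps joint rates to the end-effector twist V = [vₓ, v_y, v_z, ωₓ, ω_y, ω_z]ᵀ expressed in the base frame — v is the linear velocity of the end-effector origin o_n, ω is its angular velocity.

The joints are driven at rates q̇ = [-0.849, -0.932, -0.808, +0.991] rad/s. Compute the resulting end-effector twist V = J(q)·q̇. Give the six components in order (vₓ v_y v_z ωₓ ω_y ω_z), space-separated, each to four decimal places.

o_n = [-0.1358, -0.4100, 0.9103]
J₁: ẑ×o_n = [0.4100, -0.1358, 0.0000], ω = ẑ
J2: z=[1.0000, 0.0000, 0.0000] o=[0.0000, -0.7600, 0.0000] → [0.0000, -0.9103, 0.3500, 1.0000, 0.0000, 0.0000]
J3: z=[0.0000, -0.5150, 0.8572] o=[0.0900, -0.6143, 0.0876] → [-0.5988, -0.1935, -0.1163, 0.0000, -0.5150, 0.8572]
J4: z=[0.0000, -0.5150, 0.8572] o=[0.0148, -0.7461, 0.7083] → [-0.3921, -0.1290, -0.0775, 0.0000, -0.5150, 0.8572]
V = J·q̇ = [-0.2528, 0.9921, -0.3091, -0.9320, -0.0943, -0.6921]

-0.2528 0.9921 -0.3091 -0.9320 -0.0943 -0.6921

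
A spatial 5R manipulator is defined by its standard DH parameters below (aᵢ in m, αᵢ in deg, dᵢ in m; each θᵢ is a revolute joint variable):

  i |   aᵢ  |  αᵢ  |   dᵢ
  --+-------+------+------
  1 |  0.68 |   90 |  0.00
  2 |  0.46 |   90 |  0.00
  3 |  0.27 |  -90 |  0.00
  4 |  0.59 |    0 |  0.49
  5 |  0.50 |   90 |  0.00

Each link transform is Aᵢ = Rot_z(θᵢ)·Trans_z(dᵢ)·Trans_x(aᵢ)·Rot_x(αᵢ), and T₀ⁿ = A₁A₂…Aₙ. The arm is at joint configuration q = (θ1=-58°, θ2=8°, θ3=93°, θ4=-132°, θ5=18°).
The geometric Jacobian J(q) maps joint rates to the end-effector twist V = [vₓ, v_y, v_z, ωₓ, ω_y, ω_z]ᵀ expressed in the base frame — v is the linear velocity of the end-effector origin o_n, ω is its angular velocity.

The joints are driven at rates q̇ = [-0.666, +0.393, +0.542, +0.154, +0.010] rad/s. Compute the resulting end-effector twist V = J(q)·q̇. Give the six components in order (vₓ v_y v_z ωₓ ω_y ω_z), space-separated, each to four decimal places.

0.0620 -0.8808 -0.0234 -0.3720 -0.1301 -1.2255

o_n = [0.7196, -0.4849, -0.8882]
J₁: ẑ×o_n = [0.4849, 0.7196, -0.0000], ω = ẑ
J2: z=[-0.8480, -0.5299, 0.0000] o=[0.3603, -0.5767, 0.0000] → [0.4707, -0.7532, 0.1126, -0.8480, -0.5299, 0.0000]
J3: z=[0.0738, -0.1180, -0.9903] o=[0.6017, -0.9630, 0.0640] → [0.5858, -0.0465, 0.0492, 0.0738, -0.1180, -0.9903]
J4: z=[-0.4797, 0.8664, -0.1390] o=[0.3657, -1.0940, 0.0621] → [-0.7386, -0.5050, -0.5989, -0.4797, 0.8664, -0.1390]
J5: z=[-0.4797, 0.8664, -0.1390] o=[0.5081, -0.5297, -0.4374] → [-0.3844, -0.2456, -0.2047, -0.4797, 0.8664, -0.1390]
V = J·q̇ = [0.0620, -0.8808, -0.0234, -0.3720, -0.1301, -1.2255]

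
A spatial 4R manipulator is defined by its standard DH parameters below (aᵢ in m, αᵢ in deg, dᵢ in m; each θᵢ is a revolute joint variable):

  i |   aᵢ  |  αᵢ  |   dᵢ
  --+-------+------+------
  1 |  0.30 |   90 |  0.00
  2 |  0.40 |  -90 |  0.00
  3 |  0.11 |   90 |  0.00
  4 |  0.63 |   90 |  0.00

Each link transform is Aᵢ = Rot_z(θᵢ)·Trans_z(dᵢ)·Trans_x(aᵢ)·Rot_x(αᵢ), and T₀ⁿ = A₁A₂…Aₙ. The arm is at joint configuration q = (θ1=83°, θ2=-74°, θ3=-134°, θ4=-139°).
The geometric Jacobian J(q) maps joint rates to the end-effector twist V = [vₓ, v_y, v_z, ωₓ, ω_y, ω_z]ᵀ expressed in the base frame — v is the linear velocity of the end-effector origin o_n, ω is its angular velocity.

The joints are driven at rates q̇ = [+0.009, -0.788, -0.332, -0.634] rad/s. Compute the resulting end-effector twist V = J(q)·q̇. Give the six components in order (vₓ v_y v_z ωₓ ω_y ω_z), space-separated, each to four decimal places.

o_n = [-0.2508, 0.1143, -0.7425]
J₁: ẑ×o_n = [-0.1143, -0.2508, 0.0000], ω = ẑ
J2: z=[0.9925, -0.1219, 0.0000] o=[0.0366, 0.2978, 0.0000] → [0.0905, 0.7369, -0.2171, 0.9925, -0.1219, 0.0000]
J3: z=[0.1171, 0.9541, 0.2756] o=[0.0500, 0.4072, -0.3845] → [-0.2608, -0.0410, 0.2527, 0.1171, 0.9541, 0.2756]
J4: z=[-0.7136, -0.1121, 0.6915] o=[0.1260, 0.3766, -0.3111] → [0.2298, -0.5684, 0.1449, -0.7136, -0.1121, 0.6915]
V = J·q̇ = [-0.1314, -0.2090, -0.0047, -0.3686, -0.1496, -0.5209]

-0.1314 -0.2090 -0.0047 -0.3686 -0.1496 -0.5209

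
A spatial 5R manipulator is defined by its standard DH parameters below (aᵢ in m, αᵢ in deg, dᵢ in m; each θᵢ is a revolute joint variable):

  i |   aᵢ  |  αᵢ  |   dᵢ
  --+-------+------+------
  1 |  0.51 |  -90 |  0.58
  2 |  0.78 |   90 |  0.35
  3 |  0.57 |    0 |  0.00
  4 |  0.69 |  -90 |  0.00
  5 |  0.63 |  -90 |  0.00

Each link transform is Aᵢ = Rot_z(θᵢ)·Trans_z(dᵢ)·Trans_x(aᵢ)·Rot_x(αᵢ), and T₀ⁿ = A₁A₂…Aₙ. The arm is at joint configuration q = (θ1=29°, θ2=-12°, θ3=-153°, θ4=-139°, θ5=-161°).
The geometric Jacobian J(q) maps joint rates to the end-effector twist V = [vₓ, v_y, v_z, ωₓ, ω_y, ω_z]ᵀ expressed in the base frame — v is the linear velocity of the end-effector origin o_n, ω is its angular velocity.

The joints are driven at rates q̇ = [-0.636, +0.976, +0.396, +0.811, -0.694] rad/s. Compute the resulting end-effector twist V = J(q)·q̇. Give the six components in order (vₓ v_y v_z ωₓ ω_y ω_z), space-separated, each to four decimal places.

0.7298 -0.4861 -0.6680 -0.0161 0.8097 0.6784

o_n = [0.5852, 0.5287, 0.8446]
J₁: ẑ×o_n = [-0.5287, 0.5852, 0.0000], ω = ẑ
J2: z=[-0.4848, 0.8746, 0.0000] o=[0.4461, 0.2473, 0.5800] → [0.2314, 0.1283, -0.2581, -0.4848, 0.8746, 0.0000]
J3: z=[-0.1818, -0.1008, 0.9781] o=[0.9437, 0.9233, 0.7422] → [0.3757, -0.3321, 0.0356, -0.1818, -0.1008, 0.9781]
J4: z=[-0.1818, -0.1008, 0.9781] o=[0.6346, 0.4561, 0.6366] → [-0.0919, -0.0106, -0.0182, -0.1818, -0.1008, 0.9781]
J5: z=[-0.9748, -0.1120, -0.1928] o=[0.5456, 1.1382, 0.6903] → [-0.1348, 0.1427, 0.5986, -0.9748, -0.1120, -0.1928]
V = J·q̇ = [0.7298, -0.4861, -0.6680, -0.0161, 0.8097, 0.6784]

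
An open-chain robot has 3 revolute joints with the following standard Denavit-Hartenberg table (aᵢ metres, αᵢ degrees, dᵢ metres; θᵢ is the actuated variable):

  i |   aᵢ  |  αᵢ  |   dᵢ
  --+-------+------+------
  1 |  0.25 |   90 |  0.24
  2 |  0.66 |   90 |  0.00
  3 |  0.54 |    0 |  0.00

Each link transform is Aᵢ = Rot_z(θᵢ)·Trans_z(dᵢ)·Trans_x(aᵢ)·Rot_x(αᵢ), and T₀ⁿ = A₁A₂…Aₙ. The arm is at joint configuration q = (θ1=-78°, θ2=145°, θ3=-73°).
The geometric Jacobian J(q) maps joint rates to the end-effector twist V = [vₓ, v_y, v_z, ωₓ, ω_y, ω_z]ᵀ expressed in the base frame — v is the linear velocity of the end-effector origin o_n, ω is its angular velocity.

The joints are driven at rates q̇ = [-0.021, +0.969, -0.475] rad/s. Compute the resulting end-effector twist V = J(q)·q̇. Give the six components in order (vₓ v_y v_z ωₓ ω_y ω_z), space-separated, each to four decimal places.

o_n = [0.4178, 0.5182, 0.7091]
J₁: ẑ×o_n = [-0.5182, 0.4178, 0.0000], ω = ẑ
J2: z=[-0.9781, -0.2079, 0.0000] o=[0.0520, -0.2445, 0.2400] → [-0.0975, 0.4589, -0.6700, -0.9781, -0.2079, 0.0000]
J3: z=[0.1193, -0.5610, 0.8192] o=[-0.0604, 0.2843, 0.6186] → [-0.2424, 0.3809, 0.2962, 0.1193, -0.5610, 0.8192]
V = J·q̇ = [0.0315, 0.2549, -0.7899, -1.0045, 0.0650, -0.4101]

0.0315 0.2549 -0.7899 -1.0045 0.0650 -0.4101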